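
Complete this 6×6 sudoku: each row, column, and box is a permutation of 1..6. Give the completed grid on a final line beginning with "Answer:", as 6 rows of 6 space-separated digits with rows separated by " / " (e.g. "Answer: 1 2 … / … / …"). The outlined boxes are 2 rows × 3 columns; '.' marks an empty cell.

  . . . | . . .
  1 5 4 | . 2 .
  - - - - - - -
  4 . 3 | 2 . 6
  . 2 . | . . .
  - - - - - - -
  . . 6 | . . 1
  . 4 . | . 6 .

Step 1. [r2c6∈{3}] r2c6 is down to just 3, so r2c6=3.
Step 2. [r3c5∈{1,5}] row 3 places 5 nowhere but r3c5. So r3c5=5.
Step 3. [r5c1∈{2,3,5}] 2 has one home in row 5: r5c1, so r5c1=2.
Step 4. [r5c4∈{3,4,5}] in row 5, 5 fits only at r5c4 ⇒ r5c4=5.
Step 5. [r5c5∈{3,4}] in row 5, 4 fits only at r5c5. So r5c5=4.
Step 6. [r1c2∈{3,6}] col 2 places 6 nowhere but r1c2. So r1c2=6.
Step 7. [r6c3∈{1,5}] row 6 places 1 nowhere but r6c3. So r6c3=1.
Step 8. [r4c6∈{4}] r4c6's peers cover all but 4 ⇒ r4c6=4.
Step 9. [r4c5∈{1,3}] in col 5, 3 fits only at r4c5. So r4c5=3.
Step 10. [r6c1∈{3,5}] across row 6, 5 lands solely at r6c1 ⇒ r6c1=5.
Step 11. [r4c4∈{1}] nothing but 1 survives at r4c4. So r4c4=1.
Step 12. [r1c4∈{4}] r1c4 is down to just 4. So r1c4=4.
Step 13. [r4c1∈{6}] r4c1 is down to just 6 ⇒ r4c1=6.
Step 14. [r1c6∈{5}] only 5 remains possible at r1c6 ⇒ r1c6=5.
Step 15. [r3c2∈{1}] r3c2's peers cover all but 1. So r3c2=1.
Step 16. [r6c4∈{3}] only 3 remains possible at r6c4, so r6c4=3.
Step 17. [r2c4∈{6}] r2c4 has the single candidate 6, so r2c4=6.
Step 18. [r4c3∈{5}] r4c3 has the single candidate 5, so r4c3=5.
Step 19. [r1c5∈{1}] r1c5 is down to just 1. So r1c5=1.
Step 20. [r6c6∈{2}] r6c6 is down to just 2 ⇒ r6c6=2.
Step 21. [r5c2∈{3}] r5c2's peers cover all but 3. So r5c2=3.
Step 22. [r1c1∈{3}] r1c1 is down to just 3 ⇒ r1c1=3.
Step 23. [r1c3∈{2}] r1c3 has the single candidate 2 ⇒ r1c3=2.

Answer: 3 6 2 4 1 5 / 1 5 4 6 2 3 / 4 1 3 2 5 6 / 6 2 5 1 3 4 / 2 3 6 5 4 1 / 5 4 1 3 6 2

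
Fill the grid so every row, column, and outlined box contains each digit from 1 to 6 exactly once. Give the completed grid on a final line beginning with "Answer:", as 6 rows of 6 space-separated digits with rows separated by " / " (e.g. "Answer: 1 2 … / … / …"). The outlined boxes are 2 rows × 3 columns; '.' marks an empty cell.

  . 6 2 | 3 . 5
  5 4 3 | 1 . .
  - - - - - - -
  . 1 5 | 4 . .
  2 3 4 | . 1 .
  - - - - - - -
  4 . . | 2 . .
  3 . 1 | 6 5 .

Step 1. [r4c6∈{6}] r4c6 has the single candidate 6, so r4c6=6.
Step 2. [r2c6∈{2}] r2c6 has the single candidate 2 ⇒ r2c6=2.
Step 3. [r5c5∈{3}] r5c5 has the single candidate 3, so r5c5=3.
Step 4. [r6c6∈{4}] r6c6 has the single candidate 4. So r6c6=4.
Step 5. [r1c1∈{1}] r1c1 has the single candidate 1, so r1c1=1.
Step 6. [r3c1∈{6}] r3c1 has the single candidate 6 ⇒ r3c1=6.
Step 7. [r1c5∈{4}] only 4 remains possible at r1c5, so r1c5=4.
Step 8. [r6c2∈{2}] only 2 remains possible at r6c2. So r6c2=2.
Step 9. [r5c6∈{1}] only 1 remains possible at r5c6, so r5c6=1.
Step 10. [r2c5∈{6}] r2c5's peers cover all but 6, so r2c5=6.
Step 11. [r4c4∈{5}] r4c4 has the single candidate 5 ⇒ r4c4=5.
Step 12. [r5c3∈{6}] nothing but 6 survives at r5c3 ⇒ r5c3=6.
Step 13. [r3c6∈{3}] r3c6's peers cover all but 3 ⇒ r3c6=3.
Step 14. [r3c5∈{2}] only 2 remains possible at r3c5 ⇒ r3c5=2.
Step 15. [r5c2∈{5}] r5c2's peers cover all but 5, so r5c2=5.

Answer: 1 6 2 3 4 5 / 5 4 3 1 6 2 / 6 1 5 4 2 3 / 2 3 4 5 1 6 / 4 5 6 2 3 1 / 3 2 1 6 5 4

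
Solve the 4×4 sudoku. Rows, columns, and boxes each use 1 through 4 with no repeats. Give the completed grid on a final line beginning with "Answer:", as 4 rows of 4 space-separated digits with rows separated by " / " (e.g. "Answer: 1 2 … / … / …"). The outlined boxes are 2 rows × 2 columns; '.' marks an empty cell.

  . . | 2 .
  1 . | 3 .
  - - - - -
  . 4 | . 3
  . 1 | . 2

Step 1. [r1c1∈{3,4}] col 1 places 4 nowhere but r1c1, so r1c1=4.
Step 2. [r3c1∈{2}] only 2 remains possible at r3c1 ⇒ r3c1=2.
Step 3. [r2c4∈{4}] r2c4's peers cover all but 4. So r2c4=4.
Step 4. [r4c1∈{3}] only 3 remains possible at r4c1. So r4c1=3.
Step 5. [r3c3∈{1}] r3c3 is down to just 1 ⇒ r3c3=1.
Step 6. [r2c2∈{2}] nothing but 2 survives at r2c2. So r2c2=2.
Step 7. [r4c3∈{4}] r4c3 is down to just 4 ⇒ r4c3=4.
Step 8. [r1c4∈{1}] only 1 remains possible at r1c4, so r1c4=1.
Step 9. [r1c2∈{3}] r1c2 has the single candidate 3. So r1c2=3.

Answer: 4 3 2 1 / 1 2 3 4 / 2 4 1 3 / 3 1 4 2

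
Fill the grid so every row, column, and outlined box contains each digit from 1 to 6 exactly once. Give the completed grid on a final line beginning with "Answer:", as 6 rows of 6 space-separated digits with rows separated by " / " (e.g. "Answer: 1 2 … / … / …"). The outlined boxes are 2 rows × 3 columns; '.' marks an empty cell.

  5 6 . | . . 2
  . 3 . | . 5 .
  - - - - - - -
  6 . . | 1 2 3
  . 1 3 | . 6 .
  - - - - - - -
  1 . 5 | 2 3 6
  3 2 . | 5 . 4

Step 1. [r3c3∈{4}] nothing but 4 survives at r3c3. So r3c3=4.
Step 2. [r1c5∈{1,4}] col 5 places 4 nowhere but r1c5. So r1c5=4.
Step 3. [r2c3∈{1,2}] 2 has one home in col 3: r2c3, so r2c3=2.
Step 4. [r6c5∈{1}] r6c5 is down to just 1, so r6c5=1.
Step 5. [r4c1∈{2}] r4c1's peers cover all but 2 ⇒ r4c1=2.
Step 6. [r2c4∈{6}] r2c4 has the single candidate 6 ⇒ r2c4=6.
Step 7. [r5c2∈{4}] r5c2 is down to just 4 ⇒ r5c2=4.
Step 8. [r2c1∈{4}] nothing but 4 survives at r2c1. So r2c1=4.
Step 9. [r1c3∈{1}] r1c3 is down to just 1. So r1c3=1.
Step 10. [r3c2∈{5}] r3c2 has the single candidate 5, so r3c2=5.
Step 11. [r4c6∈{5}] r4c6 has the single candidate 5 ⇒ r4c6=5.
Step 12. [r4c4∈{4}] only 4 remains possible at r4c4. So r4c4=4.
Step 13. [r2c6∈{1}] r2c6 is down to just 1, so r2c6=1.
Step 14. [r6c3∈{6}] r6c3 has the single candidate 6. So r6c3=6.
Step 15. [r1c4∈{3}] r1c4 has the single candidate 3 ⇒ r1c4=3.

Answer: 5 6 1 3 4 2 / 4 3 2 6 5 1 / 6 5 4 1 2 3 / 2 1 3 4 6 5 / 1 4 5 2 3 6 / 3 2 6 5 1 4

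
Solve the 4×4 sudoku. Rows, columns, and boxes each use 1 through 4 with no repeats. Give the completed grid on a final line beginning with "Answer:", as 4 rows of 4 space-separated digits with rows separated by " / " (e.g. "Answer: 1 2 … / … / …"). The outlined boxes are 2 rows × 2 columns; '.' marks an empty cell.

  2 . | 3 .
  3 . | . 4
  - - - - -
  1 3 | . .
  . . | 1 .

Step 1. [r3c4∈{2}] nothing but 2 survives at r3c4, so r3c4=2.
Step 2. [r1c2∈{1,4}] r1c2 is the only open cell in row 1 admitting 4, so r1c2=4.
Step 3. [r2c3∈{2}] only 2 remains possible at r2c3, so r2c3=2.
Step 4. [r4c1∈{4}] r4c1 is down to just 4. So r4c1=4.
Step 5. [r4c4∈{3}] only 3 remains possible at r4c4 ⇒ r4c4=3.
Step 6. [r2c2∈{1}] r2c2 is down to just 1. So r2c2=1.
Step 7. [r3c3∈{4}] nothing but 4 survives at r3c3, so r3c3=4.
Step 8. [r4c2∈{2}] r4c2 is down to just 2 ⇒ r4c2=2.
Step 9. [r1c4∈{1}] r1c4's peers cover all but 1. So r1c4=1.

Answer: 2 4 3 1 / 3 1 2 4 / 1 3 4 2 / 4 2 1 3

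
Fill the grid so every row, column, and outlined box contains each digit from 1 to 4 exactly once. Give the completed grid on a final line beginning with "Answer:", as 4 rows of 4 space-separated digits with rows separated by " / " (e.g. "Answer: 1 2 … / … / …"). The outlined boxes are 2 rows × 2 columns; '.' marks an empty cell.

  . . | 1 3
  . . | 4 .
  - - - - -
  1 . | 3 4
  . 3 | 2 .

Step 1. [r2c4∈{2}] only 2 remains possible at r2c4. So r2c4=2.
Step 2. [r1c1∈{2,4}] 2 has one home in col 1: r1c1 ⇒ r1c1=2.
Step 3. [r2c1∈{3}] only 3 remains possible at r2c1 ⇒ r2c1=3.
Step 4. [r3c2∈{2}] r3c2 has the single candidate 2. So r3c2=2.
Step 5. [r4c1∈{4}] only 4 remains possible at r4c1. So r4c1=4.
Step 6. [r1c2∈{4}] only 4 remains possible at r1c2, so r1c2=4.
Step 7. [r2c2∈{1}] r2c2 has the single candidate 1 ⇒ r2c2=1.
Step 8. [r4c4∈{1}] r4c4's peers cover all but 1. So r4c4=1.

Answer: 2 4 1 3 / 3 1 4 2 / 1 2 3 4 / 4 3 2 1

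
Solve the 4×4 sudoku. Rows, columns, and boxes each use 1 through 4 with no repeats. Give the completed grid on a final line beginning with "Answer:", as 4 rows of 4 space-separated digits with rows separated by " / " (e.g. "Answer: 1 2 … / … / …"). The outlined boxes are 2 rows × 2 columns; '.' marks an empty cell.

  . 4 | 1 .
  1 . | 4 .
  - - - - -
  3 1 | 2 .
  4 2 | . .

Step 1. [r1c4∈{2,3}] in row 1, 3 fits only at r1c4 ⇒ r1c4=3.
Step 2. [r2c4∈{2}] only 2 remains possible at r2c4. So r2c4=2.
Step 3. [r3c4∈{4}] r3c4's peers cover all but 4 ⇒ r3c4=4.
Step 4. [r1c1∈{2}] r1c1 is down to just 2 ⇒ r1c1=2.
Step 5. [r4c4∈{1}] r4c4 has the single candidate 1. So r4c4=1.
Step 6. [r2c2∈{3}] r2c2's peers cover all but 3. So r2c2=3.
Step 7. [r4c3∈{3}] r4c3 is down to just 3, so r4c3=3.

Answer: 2 4 1 3 / 1 3 4 2 / 3 1 2 4 / 4 2 3 1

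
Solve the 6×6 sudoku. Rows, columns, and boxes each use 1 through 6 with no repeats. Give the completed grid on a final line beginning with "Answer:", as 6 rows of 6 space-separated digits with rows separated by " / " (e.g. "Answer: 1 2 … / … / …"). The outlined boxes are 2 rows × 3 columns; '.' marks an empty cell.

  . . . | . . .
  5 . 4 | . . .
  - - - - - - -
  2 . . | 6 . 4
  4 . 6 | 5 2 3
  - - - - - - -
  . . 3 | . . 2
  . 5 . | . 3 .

Step 1. [r4c2∈{1}] r4c2 has the single candidate 1. So r4c2=1.
Step 2. [r1c1∈{1,3,6}] r1c1 is the only open cell in col 1 admitting 3, so r1c1=3.
Step 3. [r1c3∈{1,2}] in box 1, 1 fits only at r1c3 ⇒ r1c3=1.
Step 4. [r5c5∈{1,4,5,6}] row 5 places 5 nowhere but r5c5. So r5c5=5.
Step 5. [r6c6∈{1,6}] r6c6 is the only open cell in box 6 admitting 6. So r6c6=6.
Step 6. [r6c4∈{1,4}] r6c4 is the only open cell in row 6 admitting 4 ⇒ r6c4=4.
Step 7. [r5c4∈{1}] nothing but 1 survives at r5c4. So r5c4=1.
Step 8. [r1c4∈{2}] only 2 remains possible at r1c4. So r1c4=2.
Step 9. [r1c2∈{6}] r1c2 has the single candidate 6. So r1c2=6.
Step 10. [r2c5∈{1,6}] in row 2, 6 fits only at r2c5, so r2c5=6.
Step 11. [r2c2∈{2}] r2c2 is down to just 2. So r2c2=2.
Step 12. [r1c6∈{5}] r1c6 has the single candidate 5, so r1c6=5.
Step 13. [r6c1∈{1}] r6c1's peers cover all but 1. So r6c1=1.
Step 14. [r1c5∈{4}] r1c5 has the single candidate 4 ⇒ r1c5=4.
Step 15. [r2c6∈{1}] only 1 remains possible at r2c6, so r2c6=1.
Step 16. [r5c1∈{6}] r5c1 is down to just 6 ⇒ r5c1=6.
Step 17. [r6c3∈{2}] r6c3 has the single candidate 2 ⇒ r6c3=2.
Step 18. [r3c2∈{3}] r3c2 is down to just 3, so r3c2=3.
Step 19. [r3c3∈{5}] r3c3 has the single candidate 5, so r3c3=5.
Step 20. [r5c2∈{4}] nothing but 4 survives at r5c2, so r5c2=4.
Step 21. [r2c4∈{3}] only 3 remains possible at r2c4. So r2c4=3.
Step 22. [r3c5∈{1}] r3c5 is down to just 1. So r3c5=1.

Answer: 3 6 1 2 4 5 / 5 2 4 3 6 1 / 2 3 5 6 1 4 / 4 1 6 5 2 3 / 6 4 3 1 5 2 / 1 5 2 4 3 6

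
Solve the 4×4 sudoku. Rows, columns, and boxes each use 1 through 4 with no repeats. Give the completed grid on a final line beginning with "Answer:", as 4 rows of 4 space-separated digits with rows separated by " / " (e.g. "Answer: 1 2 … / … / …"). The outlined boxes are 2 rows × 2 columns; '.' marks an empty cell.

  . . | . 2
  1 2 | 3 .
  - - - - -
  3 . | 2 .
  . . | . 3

Step 1. [r1c1∈{4}] r1c1 is down to just 4. So r1c1=4.
Step 2. [r3c4∈{1,4}] col 4 places 1 nowhere but r3c4. So r3c4=1.
Step 3. [r4c2∈{1,4}] row 4 places 1 nowhere but r4c2, so r4c2=1.
Step 4. [r2c4∈{4}] r2c4 is down to just 4, so r2c4=4.
Step 5. [r3c2∈{4}] only 4 remains possible at r3c2, so r3c2=4.
Step 6. [r4c3∈{4}] r4c3 is down to just 4 ⇒ r4c3=4.
Step 7. [r1c2∈{3}] r1c2 has the single candidate 3, so r1c2=3.
Step 8. [r4c1∈{2}] r4c1 is down to just 2 ⇒ r4c1=2.
Step 9. [r1c3∈{1}] only 1 remains possible at r1c3, so r1c3=1.

Answer: 4 3 1 2 / 1 2 3 4 / 3 4 2 1 / 2 1 4 3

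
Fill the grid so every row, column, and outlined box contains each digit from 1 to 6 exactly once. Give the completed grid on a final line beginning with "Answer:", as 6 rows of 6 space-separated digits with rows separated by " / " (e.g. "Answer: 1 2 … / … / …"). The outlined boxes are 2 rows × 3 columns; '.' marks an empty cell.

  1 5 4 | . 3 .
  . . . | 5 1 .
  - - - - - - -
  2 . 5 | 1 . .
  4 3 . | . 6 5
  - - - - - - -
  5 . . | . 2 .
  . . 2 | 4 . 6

Step 1. [r5c6∈{1,3}] r5c6 is the only open cell in col 6 admitting 1. So r5c6=1.
Step 2. [r2c1∈{3,6}] across col 1, 6 lands solely at r2c1. So r2c1=6.
Step 3. [r2c6∈{2,4}] 4 has one home in row 2: r2c6. So r2c6=4.
Step 4. [r5c3∈{3,6}] r5c3 is the only open cell in col 3 admitting 6, so r5c3=6.
Step 5. [r4c4∈{2}] nothing but 2 survives at r4c4, so r4c4=2.
Step 6. [r2c3∈{3}] r2c3 has the single candidate 3, so r2c3=3.
Step 7. [r4c3∈{1}] only 1 remains possible at r4c3. So r4c3=1.
Step 8. [r1c6∈{2}] only 2 remains possible at r1c6 ⇒ r1c6=2.
Step 9. [r6c2∈{1}] r6c2 has the single candidate 1, so r6c2=1.
Step 10. [r2c2∈{2}] only 2 remains possible at r2c2 ⇒ r2c2=2.
Step 11. [r5c2∈{4}] r5c2 has the single candidate 4. So r5c2=4.
Step 12. [r6c1∈{3}] r6c1 is down to just 3, so r6c1=3.
Step 13. [r3c2∈{6}] only 6 remains possible at r3c2. So r3c2=6.
Step 14. [r6c5∈{5}] nothing but 5 survives at r6c5. So r6c5=5.
Step 15. [r3c5∈{4}] nothing but 4 survives at r3c5 ⇒ r3c5=4.
Step 16. [r3c6∈{3}] only 3 remains possible at r3c6. So r3c6=3.
Step 17. [r5c4∈{3}] r5c4 has the single candidate 3 ⇒ r5c4=3.
Step 18. [r1c4∈{6}] only 6 remains possible at r1c4, so r1c4=6.

Answer: 1 5 4 6 3 2 / 6 2 3 5 1 4 / 2 6 5 1 4 3 / 4 3 1 2 6 5 / 5 4 6 3 2 1 / 3 1 2 4 5 6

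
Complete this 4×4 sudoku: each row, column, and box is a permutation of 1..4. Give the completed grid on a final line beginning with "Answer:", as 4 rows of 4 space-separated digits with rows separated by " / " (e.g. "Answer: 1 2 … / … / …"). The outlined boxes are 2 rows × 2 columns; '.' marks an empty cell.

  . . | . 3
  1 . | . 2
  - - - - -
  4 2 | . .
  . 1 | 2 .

Step 1. [r1c3∈{1,4}] in row 1, 1 fits only at r1c3. So r1c3=1.
Step 2. [r1c2∈{4}] nothing but 4 survives at r1c2, so r1c2=4.
Step 3. [r4c1∈{3}] r4c1 is down to just 3 ⇒ r4c1=3.
Step 4. [r2c2∈{3}] r2c2's peers cover all but 3. So r2c2=3.
Step 5. [r1c1∈{2}] r1c1 is down to just 2 ⇒ r1c1=2.
Step 6. [r3c3∈{3}] r3c3 has the single candidate 3. So r3c3=3.
Step 7. [r3c4∈{1}] r3c4 has the single candidate 1. So r3c4=1.
Step 8. [r4c4∈{4}] r4c4 has the single candidate 4. So r4c4=4.
Step 9. [r2c3∈{4}] only 4 remains possible at r2c3, so r2c3=4.

Answer: 2 4 1 3 / 1 3 4 2 / 4 2 3 1 / 3 1 2 4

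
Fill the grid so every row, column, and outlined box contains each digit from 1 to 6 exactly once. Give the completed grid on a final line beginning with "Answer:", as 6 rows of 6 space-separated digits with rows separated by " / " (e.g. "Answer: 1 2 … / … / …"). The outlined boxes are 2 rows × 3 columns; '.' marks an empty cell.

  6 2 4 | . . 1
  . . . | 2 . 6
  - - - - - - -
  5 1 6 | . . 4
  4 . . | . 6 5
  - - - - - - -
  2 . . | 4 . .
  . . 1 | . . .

Step 1. [r6c1∈{3}] r6c1's peers cover all but 3 ⇒ r6c1=3.
Step 2. [r5c3∈{5}] r5c3 is down to just 5. So r5c3=5.
Step 3. [r3c4∈{3}] r3c4 has the single candidate 3, so r3c4=3.
Step 4. [r2c3∈{3}] r2c3's peers cover all but 3, so r2c3=3.
Step 5. [r1c4∈{5}] r1c4's peers cover all but 5 ⇒ r1c4=5.
Step 6. [r6c6∈{2}] r6c6's peers cover all but 2 ⇒ r6c6=2.
Step 7. [r5c2∈{6}] r5c2 has the single candidate 6, so r5c2=6.
Step 8. [r5c6∈{3}] r5c6 has the single candidate 3, so r5c6=3.
Step 9. [r6c2∈{4}] nothing but 4 survives at r6c2, so r6c2=4.
Step 10. [r2c1∈{1}] nothing but 1 survives at r2c1 ⇒ r2c1=1.
Step 11. [r6c4∈{6}] nothing but 6 survives at r6c4 ⇒ r6c4=6.
Step 12. [r6c5∈{5}] nothing but 5 survives at r6c5 ⇒ r6c5=5.
Step 13. [r2c2∈{5}] r2c2 is down to just 5 ⇒ r2c2=5.
Step 14. [r2c5∈{4}] r2c5 is down to just 4 ⇒ r2c5=4.
Step 15. [r4c2∈{3}] r4c2's peers cover all but 3, so r4c2=3.
Step 16. [r3c5∈{2}] nothing but 2 survives at r3c5 ⇒ r3c5=2.
Step 17. [r1c5∈{3}] only 3 remains possible at r1c5, so r1c5=3.
Step 18. [r4c3∈{2}] only 2 remains possible at r4c3. So r4c3=2.
Step 19. [r4c4∈{1}] r4c4 is down to just 1. So r4c4=1.
Step 20. [r5c5∈{1}] nothing but 1 survives at r5c5, so r5c5=1.

Answer: 6 2 4 5 3 1 / 1 5 3 2 4 6 / 5 1 6 3 2 4 / 4 3 2 1 6 5 / 2 6 5 4 1 3 / 3 4 1 6 5 2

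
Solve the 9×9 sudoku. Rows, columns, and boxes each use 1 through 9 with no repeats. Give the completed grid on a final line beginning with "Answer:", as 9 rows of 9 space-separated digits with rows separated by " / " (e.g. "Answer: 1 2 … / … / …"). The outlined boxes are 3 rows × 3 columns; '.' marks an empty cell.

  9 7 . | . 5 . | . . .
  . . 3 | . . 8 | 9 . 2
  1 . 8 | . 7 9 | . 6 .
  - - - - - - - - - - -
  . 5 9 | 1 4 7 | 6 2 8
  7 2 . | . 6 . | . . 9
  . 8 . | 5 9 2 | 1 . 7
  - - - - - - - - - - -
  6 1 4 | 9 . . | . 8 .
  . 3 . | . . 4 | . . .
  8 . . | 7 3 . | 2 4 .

Step 1. [r3c2∈{4}] r3c2 is down to just 4 ⇒ r3c2=4.
Step 2. [r6c8∈{3}] r6c8 is down to just 3, so r6c8=3.
Step 3. [r1c8∈{1}] r1c8 has the single candidate 1. So r1c8=1.
Step 4. [r9c3∈{5}] only 5 remains possible at r9c3. So r9c3=5.
Step 5. [r7c7∈{3,5,7}] r7c7 is the only open cell in row 7 admitting 7 ⇒ r7c7=7.
Step 6. [r8c7∈{5}] only 5 remains possible at r8c7. So r8c7=5.
Step 7. [r3c7∈{3}] nothing but 3 survives at r3c7, so r3c7=3.
Step 8. [r9c6∈{1,6}] 1 has one home in col 6: r9c6. So r9c6=1.
Step 9. [r8c4∈{2,6,8}] r8c4 is the only open cell in box 8 admitting 6, so r8c4=6.
Step 10. [r1c3∈{2,6}] 2 has one home in box 1: r1c3 ⇒ r1c3=2.
Step 11. [r1c9∈{4}] nothing but 4 survives at r1c9, so r1c9=4.
Step 12. [r1c4∈{3}] nothing but 3 survives at r1c4, so r1c4=3.
Step 13. [r3c9∈{5}] r3c9 is down to just 5. So r3c9=5.
Step 14. [r7c5∈{2}] nothing but 2 survives at r7c5. So r7c5=2.
Step 15. [r8c1∈{2}] r8c1 has the single candidate 2 ⇒ r8c1=2.
Step 16. [r5c6∈{3}] nothing but 3 survives at r5c6. So r5c6=3.
Step 17. [r1c7∈{8}] r1c7 is down to just 8. So r1c7=8.
Step 18. [r9c9∈{6}] r9c9 is down to just 6, so r9c9=6.
Step 19. [r8c3∈{7}] only 7 remains possible at r8c3. So r8c3=7.
Step 20. [r9c2∈{9}] r9c2's peers cover all but 9. So r9c2=9.
Step 21. [r1c6∈{6}] r1c6's peers cover all but 6. So r1c6=6.
Step 22. [r5c7∈{4}] r5c7 has the single candidate 4, so r5c7=4.
Step 23. [r7c9∈{3}] r7c9 is down to just 3 ⇒ r7c9=3.
Step 24. [r3c4∈{2}] only 2 remains possible at r3c4. So r3c4=2.
Step 25. [r2c2∈{6}] r2c2's peers cover all but 6. So r2c2=6.
Step 26. [r5c4∈{8}] r5c4 is down to just 8, so r5c4=8.
Step 27. [r2c1∈{5}] nothing but 5 survives at r2c1. So r2c1=5.
Step 28. [r8c9∈{1}] r8c9 is down to just 1, so r8c9=1.
Step 29. [r6c3∈{6}] r6c3 is down to just 6, so r6c3=6.
Step 30. [r7c6∈{5}] r7c6 has the single candidate 5 ⇒ r7c6=5.
Step 31. [r2c4∈{4}] r2c4 has the single candidate 4. So r2c4=4.
Step 32. [r2c8∈{7}] r2c8 has the single candidate 7. So r2c8=7.
Step 33. [r8c5∈{8}] r8c5's peers cover all but 8. So r8c5=8.
Step 34. [r6c1∈{4}] r6c1 is down to just 4, so r6c1=4.
Step 35. [r2c5∈{1}] r2c5 has the single candidate 1. So r2c5=1.
Step 36. [r4c1∈{3}] nothing but 3 survives at r4c1. So r4c1=3.
Step 37. [r8c8∈{9}] r8c8 is down to just 9 ⇒ r8c8=9.
Step 38. [r5c3∈{1}] only 1 remains possible at r5c3. So r5c3=1.
Step 39. [r5c8∈{5}] nothing but 5 survives at r5c8, so r5c8=5.

Answer: 9 7 2 3 5 6 8 1 4 / 5 6 3 4 1 8 9 7 2 / 1 4 8 2 7 9 3 6 5 / 3 5 9 1 4 7 6 2 8 / 7 2 1 8 6 3 4 5 9 / 4 8 6 5 9 2 1 3 7 / 6 1 4 9 2 5 7 8 3 / 2 3 7 6 8 4 5 9 1 / 8 9 5 7 3 1 2 4 6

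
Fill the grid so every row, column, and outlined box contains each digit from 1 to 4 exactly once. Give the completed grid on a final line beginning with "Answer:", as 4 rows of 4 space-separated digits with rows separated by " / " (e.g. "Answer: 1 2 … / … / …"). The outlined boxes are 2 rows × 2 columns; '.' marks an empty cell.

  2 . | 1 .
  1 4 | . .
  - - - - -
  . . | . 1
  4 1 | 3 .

Step 1. [r2c4∈{2,3}] r2c4 is the only open cell in row 2 admitting 3 ⇒ r2c4=3.
Step 2. [r3c2∈{2,3}] in col 2, 2 fits only at r3c2, so r3c2=2.
Step 3. [r3c1∈{3}] r3c1 is down to just 3 ⇒ r3c1=3.
Step 4. [r2c3∈{2}] r2c3's peers cover all but 2 ⇒ r2c3=2.
Step 5. [r1c4∈{4}] only 4 remains possible at r1c4 ⇒ r1c4=4.
Step 6. [r3c3∈{4}] r3c3 is down to just 4. So r3c3=4.
Step 7. [r1c2∈{3}] r1c2 has the single candidate 3. So r1c2=3.
Step 8. [r4c4∈{2}] r4c4's peers cover all but 2. So r4c4=2.

Answer: 2 3 1 4 / 1 4 2 3 / 3 2 4 1 / 4 1 3 2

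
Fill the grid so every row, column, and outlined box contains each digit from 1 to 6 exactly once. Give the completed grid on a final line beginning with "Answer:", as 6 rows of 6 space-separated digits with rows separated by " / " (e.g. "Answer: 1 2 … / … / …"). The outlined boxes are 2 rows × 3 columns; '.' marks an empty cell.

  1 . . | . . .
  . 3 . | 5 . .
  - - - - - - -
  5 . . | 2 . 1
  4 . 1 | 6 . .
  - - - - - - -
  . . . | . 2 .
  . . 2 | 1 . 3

Step 1. [r6c1∈{6}] r6c1 is down to just 6, so r6c1=6.
Step 2. [r5c4∈{4}] nothing but 4 survives at r5c4 ⇒ r5c4=4.
Step 3. [r4c5∈{3,5}] r4c5 is the only open cell in row 4 admitting 3. So r4c5=3.
Step 4. [r5c6∈{5,6}] 6 has one home in row 5: r5c6, so r5c6=6.
Step 5. [r3c5∈{4}] r3c5 has the single candidate 4. So r3c5=4.
Step 6. [r1c5∈{6}] nothing but 6 survives at r1c5, so r1c5=6.
Step 7. [r6c2∈{4,5}] across row 6, 4 lands solely at r6c2. So r6c2=4.
Step 8. [r2c3∈{4,6}] in row 2, 6 fits only at r2c3 ⇒ r2c3=6.
Step 9. [r1c3∈{4,5}] col 3 places 4 nowhere but r1c3, so r1c3=4.
Step 10. [r5c3∈{3,5}] col 3 places 5 nowhere but r5c3 ⇒ r5c3=5.
Step 11. [r1c6∈{2}] r1c6 is down to just 2, so r1c6=2.
Step 12. [r3c2∈{6}] nothing but 6 survives at r3c2 ⇒ r3c2=6.
Step 13. [r6c5∈{5}] r6c5 has the single candidate 5 ⇒ r6c5=5.
Step 14. [r4c2∈{2}] nothing but 2 survives at r4c2 ⇒ r4c2=2.
Step 15. [r2c1∈{2}] r2c1 is down to just 2. So r2c1=2.
Step 16. [r3c3∈{3}] r3c3 is down to just 3, so r3c3=3.
Step 17. [r1c2∈{5}] r1c2 has the single candidate 5. So r1c2=5.
Step 18. [r5c2∈{1}] only 1 remains possible at r5c2, so r5c2=1.
Step 19. [r4c6∈{5}] nothing but 5 survives at r4c6 ⇒ r4c6=5.
Step 20. [r5c1∈{3}] r5c1's peers cover all but 3. So r5c1=3.
Step 21. [r2c6∈{4}] nothing but 4 survives at r2c6. So r2c6=4.
Step 22. [r1c4∈{3}] r1c4 has the single candidate 3 ⇒ r1c4=3.
Step 23. [r2c5∈{1}] only 1 remains possible at r2c5, so r2c5=1.

Answer: 1 5 4 3 6 2 / 2 3 6 5 1 4 / 5 6 3 2 4 1 / 4 2 1 6 3 5 / 3 1 5 4 2 6 / 6 4 2 1 5 3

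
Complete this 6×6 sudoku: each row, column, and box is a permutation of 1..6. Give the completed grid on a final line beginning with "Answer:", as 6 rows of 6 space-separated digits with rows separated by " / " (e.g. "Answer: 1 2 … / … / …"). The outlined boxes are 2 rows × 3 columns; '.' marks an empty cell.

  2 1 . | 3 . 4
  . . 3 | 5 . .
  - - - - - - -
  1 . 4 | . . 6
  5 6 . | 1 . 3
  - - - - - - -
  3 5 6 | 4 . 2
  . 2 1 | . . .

Step 1. [r2c5∈{1,2,6}] r2c5 is the only open cell in row 2 admitting 2 ⇒ r2c5=2.
Step 2. [r6c5∈{3,5,6}] 3 has one home in row 6: r6c5, so r6c5=3.
Step 3. [r2c2∈{4}] only 4 remains possible at r2c2 ⇒ r2c2=4.
Step 4. [r4c5∈{4}] r4c5 has the single candidate 4. So r4c5=4.
Step 5. [r3c4∈{2}] r3c4's peers cover all but 2 ⇒ r3c4=2.
Step 6. [r1c3∈{5}] r1c3 is down to just 5 ⇒ r1c3=5.
Step 7. [r2c1∈{6}] only 6 remains possible at r2c1. So r2c1=6.
Step 8. [r6c6∈{5}] r6c6 is down to just 5 ⇒ r6c6=5.
Step 9. [r3c2∈{3}] nothing but 3 survives at r3c2, so r3c2=3.
Step 10. [r6c1∈{4}] r6c1 has the single candidate 4 ⇒ r6c1=4.
Step 11. [r6c4∈{6}] r6c4 has the single candidate 6, so r6c4=6.
Step 12. [r5c5∈{1}] r5c5 is down to just 1 ⇒ r5c5=1.
Step 13. [r3c5∈{5}] nothing but 5 survives at r3c5, so r3c5=5.
Step 14. [r4c3∈{2}] r4c3 has the single candidate 2 ⇒ r4c3=2.
Step 15. [r1c5∈{6}] r1c5's peers cover all but 6 ⇒ r1c5=6.
Step 16. [r2c6∈{1}] r2c6 is down to just 1 ⇒ r2c6=1.

Answer: 2 1 5 3 6 4 / 6 4 3 5 2 1 / 1 3 4 2 5 6 / 5 6 2 1 4 3 / 3 5 6 4 1 2 / 4 2 1 6 3 5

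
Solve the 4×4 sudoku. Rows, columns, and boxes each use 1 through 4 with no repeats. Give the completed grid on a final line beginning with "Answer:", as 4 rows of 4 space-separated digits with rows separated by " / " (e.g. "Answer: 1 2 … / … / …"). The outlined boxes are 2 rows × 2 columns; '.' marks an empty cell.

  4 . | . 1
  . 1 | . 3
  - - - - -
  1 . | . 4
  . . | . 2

Step 1. [r4c1∈{3}] r4c1's peers cover all but 3 ⇒ r4c1=3.
Step 2. [r2c1∈{2}] only 2 remains possible at r2c1, so r2c1=2.
Step 3. [r4c2∈{4}] nothing but 4 survives at r4c2 ⇒ r4c2=4.
Step 4. [r3c3∈{3}] nothing but 3 survives at r3c3. So r3c3=3.
Step 5. [r1c2∈{3}] r1c2 has the single candidate 3, so r1c2=3.
Step 6. [r4c3∈{1}] nothing but 1 survives at r4c3 ⇒ r4c3=1.
Step 7. [r1c3∈{2}] nothing but 2 survives at r1c3 ⇒ r1c3=2.
Step 8. [r2c3∈{4}] nothing but 4 survives at r2c3. So r2c3=4.
Step 9. [r3c2∈{2}] r3c2 has the single candidate 2. So r3c2=2.

Answer: 4 3 2 1 / 2 1 4 3 / 1 2 3 4 / 3 4 1 2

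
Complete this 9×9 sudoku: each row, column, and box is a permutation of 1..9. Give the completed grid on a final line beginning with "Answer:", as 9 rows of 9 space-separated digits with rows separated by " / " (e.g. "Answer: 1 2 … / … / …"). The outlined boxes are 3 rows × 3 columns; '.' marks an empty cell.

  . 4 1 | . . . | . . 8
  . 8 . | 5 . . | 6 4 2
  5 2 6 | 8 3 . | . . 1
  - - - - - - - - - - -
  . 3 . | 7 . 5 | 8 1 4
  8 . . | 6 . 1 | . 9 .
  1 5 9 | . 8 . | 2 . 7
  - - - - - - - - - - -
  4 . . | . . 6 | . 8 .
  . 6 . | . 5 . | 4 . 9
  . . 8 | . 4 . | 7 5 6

Step 1. [r8c4∈{1,2,3}] 1 has one home in row 8: r8c4. So r8c4=1.
Step 2. [r4c3∈{2}] r4c3 has the single candidate 2 ⇒ r4c3=2.
Step 3. [r7c9∈{3}] only 3 remains possible at r7c9, so r7c9=3.
Step 4. [r4c5∈{9}] nothing but 9 survives at r4c5 ⇒ r4c5=9.
Step 5. [r3c6∈{4,7,9}] in row 3, 4 fits only at r3c6, so r3c6=4.
Step 6. [r6c6∈{3}] r6c6 has the single candidate 3 ⇒ r6c6=3.
Step 7. [r9c4∈{2,3,9}] col 4 places 3 nowhere but r9c4 ⇒ r9c4=3.
Step 8. [r1c7∈{3,5,9}] 5 has one home in row 1: r1c7, so r1c7=5.
Step 9. [r1c5∈{2,6,7}] 6 has one home in row 1: r1c5 ⇒ r1c5=6.
Step 10. [r9c2∈{1,9}] r9c2 is the only open cell in row 9 admitting 1. So r9c2=1.
Step 11. [r7c2∈{7,9}] in col 2, 9 fits only at r7c2, so r7c2=9.
Step 12. [r7c4∈{2}] r7c4 is down to just 2, so r7c4=2.
Step 13. [r1c4∈{9}] nothing but 9 survives at r1c4. So r1c4=9.
Step 14. [r2c6∈{7}] nothing but 7 survives at r2c6 ⇒ r2c6=7.
Step 15. [r1c1∈{3,7}] r1c1 is the only open cell in box 1 admitting 7, so r1c1=7.
Step 16. [r8c3∈{3,7}] in row 8, 7 fits only at r8c3, so r8c3=7.
Step 17. [r8c1∈{2,3}] 3 has one home in row 8: r8c1, so r8c1=3.
Step 18. [r6c8∈{6}] nothing but 6 survives at r6c8 ⇒ r6c8=6.
Step 19. [r5c3∈{4}] only 4 remains possible at r5c3 ⇒ r5c3=4.
Step 20. [r3c8∈{7}] r3c8 has the single candidate 7 ⇒ r3c8=7.
Step 21. [r1c6∈{2}] only 2 remains possible at r1c6, so r1c6=2.
Step 22. [r7c7∈{1}] r7c7's peers cover all but 1, so r7c7=1.
Step 23. [r5c2∈{7}] r5c2 is down to just 7. So r5c2=7.
Step 24. [r2c1∈{9}] r2c1's peers cover all but 9 ⇒ r2c1=9.
Step 25. [r4c1∈{6}] nothing but 6 survives at r4c1 ⇒ r4c1=6.
Step 26. [r8c8∈{2}] only 2 remains possible at r8c8 ⇒ r8c8=2.
Step 27. [r5c7∈{3}] r5c7 has the single candidate 3, so r5c7=3.
Step 28. [r2c3∈{3}] r2c3 is down to just 3 ⇒ r2c3=3.
Step 29. [r1c8∈{3}] r1c8's peers cover all but 3. So r1c8=3.
Step 30. [r7c3∈{5}] r7c3 has the single candidate 5 ⇒ r7c3=5.
Step 31. [r6c4∈{4}] r6c4 has the single candidate 4 ⇒ r6c4=4.
Step 32. [r9c1∈{2}] r9c1 is down to just 2. So r9c1=2.
Step 33. [r7c5∈{7}] r7c5's peers cover all but 7 ⇒ r7c5=7.
Step 34. [r3c7∈{9}] only 9 remains possible at r3c7 ⇒ r3c7=9.
Step 35. [r9c6∈{9}] nothing but 9 survives at r9c6, so r9c6=9.
Step 36. [r8c6∈{8}] nothing but 8 survives at r8c6, so r8c6=8.
Step 37. [r5c5∈{2}] r5c5 has the single candidate 2, so r5c5=2.
Step 38. [r2c5∈{1}] r2c5 has the single candidate 1. So r2c5=1.
Step 39. [r5c9∈{5}] nothing but 5 survives at r5c9. So r5c9=5.

Answer: 7 4 1 9 6 2 5 3 8 / 9 8 3 5 1 7 6 4 2 / 5 2 6 8 3 4 9 7 1 / 6 3 2 7 9 5 8 1 4 / 8 7 4 6 2 1 3 9 5 / 1 5 9 4 8 3 2 6 7 / 4 9 5 2 7 6 1 8 3 / 3 6 7 1 5 8 4 2 9 / 2 1 8 3 4 9 7 5 6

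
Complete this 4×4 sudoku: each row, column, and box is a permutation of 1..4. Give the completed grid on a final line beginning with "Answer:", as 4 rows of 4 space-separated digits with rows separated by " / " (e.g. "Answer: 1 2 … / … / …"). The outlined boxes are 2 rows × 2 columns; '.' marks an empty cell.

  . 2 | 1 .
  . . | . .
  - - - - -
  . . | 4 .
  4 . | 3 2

Step 1. [r1c1∈{3}] r1c1 has the single candidate 3. So r1c1=3.
Step 2. [r4c2∈{1}] r4c2 has the single candidate 1 ⇒ r4c2=1.
Step 3. [r1c4∈{4}] r1c4 has the single candidate 4. So r1c4=4.
Step 4. [r3c2∈{3}] r3c2 is down to just 3. So r3c2=3.
Step 5. [r2c2∈{4}] nothing but 4 survives at r2c2 ⇒ r2c2=4.
Step 6. [r2c4∈{3}] r2c4 has the single candidate 3. So r2c4=3.
Step 7. [r3c1∈{2}] nothing but 2 survives at r3c1, so r3c1=2.
Step 8. [r2c3∈{2}] nothing but 2 survives at r2c3. So r2c3=2.
Step 9. [r3c4∈{1}] r3c4's peers cover all but 1. So r3c4=1.
Step 10. [r2c1∈{1}] only 1 remains possible at r2c1 ⇒ r2c1=1.

Answer: 3 2 1 4 / 1 4 2 3 / 2 3 4 1 / 4 1 3 2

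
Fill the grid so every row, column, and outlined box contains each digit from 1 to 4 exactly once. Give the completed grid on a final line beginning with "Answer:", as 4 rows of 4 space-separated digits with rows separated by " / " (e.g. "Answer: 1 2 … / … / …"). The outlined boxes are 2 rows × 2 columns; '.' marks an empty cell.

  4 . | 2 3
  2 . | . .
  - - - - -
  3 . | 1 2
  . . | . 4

Step 1. [r1c2∈{1}] nothing but 1 survives at r1c2. So r1c2=1.
Step 2. [r2c2∈{3}] only 3 remains possible at r2c2 ⇒ r2c2=3.
Step 3. [r2c4∈{1}] r2c4 has the single candidate 1 ⇒ r2c4=1.
Step 4. [r4c2∈{2}] r4c2's peers cover all but 2 ⇒ r4c2=2.
Step 5. [r4c1∈{1}] nothing but 1 survives at r4c1. So r4c1=1.
Step 6. [r3c2∈{4}] nothing but 4 survives at r3c2 ⇒ r3c2=4.
Step 7. [r2c3∈{4}] r2c3 has the single candidate 4 ⇒ r2c3=4.
Step 8. [r4c3∈{3}] only 3 remains possible at r4c3 ⇒ r4c3=3.

Answer: 4 1 2 3 / 2 3 4 1 / 3 4 1 2 / 1 2 3 4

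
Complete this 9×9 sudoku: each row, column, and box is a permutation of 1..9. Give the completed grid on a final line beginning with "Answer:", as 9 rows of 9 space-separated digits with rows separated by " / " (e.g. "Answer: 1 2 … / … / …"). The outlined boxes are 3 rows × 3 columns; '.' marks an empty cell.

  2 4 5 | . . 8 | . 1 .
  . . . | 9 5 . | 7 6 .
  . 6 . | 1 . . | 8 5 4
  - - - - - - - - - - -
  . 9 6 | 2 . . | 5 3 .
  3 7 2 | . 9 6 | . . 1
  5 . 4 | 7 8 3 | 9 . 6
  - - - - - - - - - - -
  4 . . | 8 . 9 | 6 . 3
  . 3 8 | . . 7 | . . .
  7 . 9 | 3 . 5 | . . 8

Step 1. [r9c5∈{1,2,4,6}] row 9 places 6 nowhere but r9c5 ⇒ r9c5=6.
Step 2. [r7c3∈{1}] r7c3's peers cover all but 1, so r7c3=1.
Step 3. [r8c4∈{4}] r8c4 has the single candidate 4 ⇒ r8c4=4.
Step 4. [r7c5∈{2}] r7c5 has the single candidate 2. So r7c5=2.
Step 5. [r9c7∈{1,2,4}] in row 9, 1 fits only at r9c7, so r9c7=1.
Step 6. [r8c7∈{2}] r8c7 has the single candidate 2 ⇒ r8c7=2.
Step 7. [r4c6∈{1,4}] r4c6 is the only open cell in col 6 admitting 1 ⇒ r4c6=1.
Step 8. [r2c1∈{1,8}] across col 1, 1 lands solely at r2c1, so r2c1=1.
Step 9. [r1c5∈{3,7}] 7 has one home in row 1: r1c5. So r1c5=7.
Step 10. [r2c9∈{2}] r2c9 has the single candidate 2. So r2c9=2.
Step 11. [r3c3∈{3,7}] 7 has one home in row 3: r3c3 ⇒ r3c3=7.
Step 12. [r5c7∈{4}] r5c7 has the single candidate 4 ⇒ r5c7=4.
Step 13. [r1c9∈{9}] nothing but 9 survives at r1c9, so r1c9=9.
Step 14. [r2c2∈{8}] nothing but 8 survives at r2c2. So r2c2=8.
Step 15. [r4c5∈{4}] r4c5's peers cover all but 4, so r4c5=4.
Step 16. [r2c3∈{3}] r2c3 is down to just 3 ⇒ r2c3=3.
Step 17. [r6c8∈{2}] r6c8 is down to just 2, so r6c8=2.
Step 18. [r3c5∈{3}] r3c5 is down to just 3 ⇒ r3c5=3.
Step 19. [r3c1∈{9}] only 9 remains possible at r3c1, so r3c1=9.
Step 20. [r8c9∈{5}] r8c9 is down to just 5. So r8c9=5.
Step 21. [r4c9∈{7}] r4c9's peers cover all but 7 ⇒ r4c9=7.
Step 22. [r9c2∈{2}] nothing but 2 survives at r9c2, so r9c2=2.
Step 23. [r9c8∈{4}] r9c8 is down to just 4. So r9c8=4.
Step 24. [r1c7∈{3}] nothing but 3 survives at r1c7. So r1c7=3.
Step 25. [r1c4∈{6}] r1c4's peers cover all but 6. So r1c4=6.
Step 26. [r6c2∈{1}] r6c2 is down to just 1, so r6c2=1.
Step 27. [r2c6∈{4}] r2c6's peers cover all but 4, so r2c6=4.
Step 28. [r7c8∈{7}] r7c8's peers cover all but 7, so r7c8=7.
Step 29. [r3c6∈{2}] nothing but 2 survives at r3c6 ⇒ r3c6=2.
Step 30. [r7c2∈{5}] r7c2 is down to just 5, so r7c2=5.
Step 31. [r4c1∈{8}] nothing but 8 survives at r4c1. So r4c1=8.
Step 32. [r8c5∈{1}] r8c5 has the single candidate 1 ⇒ r8c5=1.
Step 33. [r8c8∈{9}] r8c8's peers cover all but 9. So r8c8=9.
Step 34. [r8c1∈{6}] only 6 remains possible at r8c1, so r8c1=6.
Step 35. [r5c4∈{5}] nothing but 5 survives at r5c4, so r5c4=5.
Step 36. [r5c8∈{8}] r5c8 has the single candidate 8, so r5c8=8.

Answer: 2 4 5 6 7 8 3 1 9 / 1 8 3 9 5 4 7 6 2 / 9 6 7 1 3 2 8 5 4 / 8 9 6 2 4 1 5 3 7 / 3 7 2 5 9 6 4 8 1 / 5 1 4 7 8 3 9 2 6 / 4 5 1 8 2 9 6 7 3 / 6 3 8 4 1 7 2 9 5 / 7 2 9 3 6 5 1 4 8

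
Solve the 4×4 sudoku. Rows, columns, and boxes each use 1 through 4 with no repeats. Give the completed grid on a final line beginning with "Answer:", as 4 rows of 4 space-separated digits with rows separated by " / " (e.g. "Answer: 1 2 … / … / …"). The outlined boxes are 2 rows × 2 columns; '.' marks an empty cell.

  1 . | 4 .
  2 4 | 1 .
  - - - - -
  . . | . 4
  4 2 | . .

Step 1. [r3c1∈{3}] r3c1 is down to just 3. So r3c1=3.
Step 2. [r2c4∈{3}] r2c4 has the single candidate 3 ⇒ r2c4=3.
Step 3. [r3c2∈{1}] only 1 remains possible at r3c2, so r3c2=1.
Step 4. [r1c2∈{3}] r1c2 has the single candidate 3, so r1c2=3.
Step 5. [r4c3∈{3}] r4c3 is down to just 3 ⇒ r4c3=3.
Step 6. [r3c3∈{2}] r3c3 has the single candidate 2, so r3c3=2.
Step 7. [r4c4∈{1}] nothing but 1 survives at r4c4. So r4c4=1.
Step 8. [r1c4∈{2}] r1c4 has the single candidate 2 ⇒ r1c4=2.

Answer: 1 3 4 2 / 2 4 1 3 / 3 1 2 4 / 4 2 3 1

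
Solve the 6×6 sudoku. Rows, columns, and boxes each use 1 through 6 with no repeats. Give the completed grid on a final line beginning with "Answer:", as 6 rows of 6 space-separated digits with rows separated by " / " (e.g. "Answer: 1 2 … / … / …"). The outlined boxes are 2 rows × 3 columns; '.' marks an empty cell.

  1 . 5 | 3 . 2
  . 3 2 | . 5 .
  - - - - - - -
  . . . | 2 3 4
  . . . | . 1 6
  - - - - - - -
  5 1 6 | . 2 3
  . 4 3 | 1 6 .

Step 1. [r2c1∈{4,6}] across box 1, 4 lands solely at r2c1. So r2c1=4.
Step 2. [r3c2∈{5,6}] across row 3, 5 lands solely at r3c2. So r3c2=5.
Step 3. [r4c2∈{2}] only 2 remains possible at r4c2. So r4c2=2.
Step 4. [r2c6∈{1}] only 1 remains possible at r2c6 ⇒ r2c6=1.
Step 5. [r2c4∈{6}] r2c4 is down to just 6. So r2c4=6.
Step 6. [r6c6∈{5}] only 5 remains possible at r6c6 ⇒ r6c6=5.
Step 7. [r5c4∈{4}] r5c4 is down to just 4. So r5c4=4.
Step 8. [r1c5∈{4}] r1c5 is down to just 4. So r1c5=4.
Step 9. [r3c3∈{1}] nothing but 1 survives at r3c3. So r3c3=1.
Step 10. [r4c3∈{4}] r4c3's peers cover all but 4. So r4c3=4.
Step 11. [r1c2∈{6}] nothing but 6 survives at r1c2, so r1c2=6.
Step 12. [r3c1∈{6}] only 6 remains possible at r3c1 ⇒ r3c1=6.
Step 13. [r4c4∈{5}] nothing but 5 survives at r4c4 ⇒ r4c4=5.
Step 14. [r6c1∈{2}] r6c1's peers cover all but 2 ⇒ r6c1=2.
Step 15. [r4c1∈{3}] r4c1 has the single candidate 3. So r4c1=3.

Answer: 1 6 5 3 4 2 / 4 3 2 6 5 1 / 6 5 1 2 3 4 / 3 2 4 5 1 6 / 5 1 6 4 2 3 / 2 4 3 1 6 5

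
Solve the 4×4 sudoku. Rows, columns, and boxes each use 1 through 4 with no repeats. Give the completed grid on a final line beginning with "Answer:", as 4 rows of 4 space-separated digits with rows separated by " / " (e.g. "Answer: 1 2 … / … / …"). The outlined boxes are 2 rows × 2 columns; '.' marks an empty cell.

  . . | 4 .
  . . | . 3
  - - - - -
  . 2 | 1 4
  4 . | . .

Step 1. [r1c4∈{1,2}] col 4 places 1 nowhere but r1c4 ⇒ r1c4=1.
Step 2. [r2c3∈{2}] r2c3 is down to just 2 ⇒ r2c3=2.
Step 3. [r1c2∈{3}] r1c2 is down to just 3 ⇒ r1c2=3.
Step 4. [r4c2∈{1}] only 1 remains possible at r4c2. So r4c2=1.
Step 5. [r4c3∈{3}] r4c3 is down to just 3, so r4c3=3.
Step 6. [r1c1∈{2}] r1c1 is down to just 2 ⇒ r1c1=2.
Step 7. [r2c1∈{1}] only 1 remains possible at r2c1 ⇒ r2c1=1.
Step 8. [r4c4∈{2}] nothing but 2 survives at r4c4. So r4c4=2.
Step 9. [r2c2∈{4}] nothing but 4 survives at r2c2, so r2c2=4.
Step 10. [r3c1∈{3}] only 3 remains possible at r3c1 ⇒ r3c1=3.

Answer: 2 3 4 1 / 1 4 2 3 / 3 2 1 4 / 4 1 3 2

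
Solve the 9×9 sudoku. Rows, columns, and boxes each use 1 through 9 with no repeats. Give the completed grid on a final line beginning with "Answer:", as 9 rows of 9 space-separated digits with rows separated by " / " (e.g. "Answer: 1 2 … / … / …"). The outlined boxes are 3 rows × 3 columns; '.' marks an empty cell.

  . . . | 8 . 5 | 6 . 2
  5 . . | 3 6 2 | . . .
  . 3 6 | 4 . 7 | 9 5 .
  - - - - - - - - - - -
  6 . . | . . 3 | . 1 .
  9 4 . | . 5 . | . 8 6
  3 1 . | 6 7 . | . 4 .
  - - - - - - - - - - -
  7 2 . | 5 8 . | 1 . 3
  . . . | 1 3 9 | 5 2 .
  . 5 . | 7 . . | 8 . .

Step 1. [r2c8∈{7}] nothing but 7 survives at r2c8. So r2c8=7.
Step 2. [r5c4∈{2}] nothing but 2 survives at r5c4. So r5c4=2.
Step 3. [r5c3∈{7}] nothing but 7 survives at r5c3 ⇒ r5c3=7.
Step 4. [r1c5∈{1,9}] r1c5 is the only open cell in box 2 admitting 9, so r1c5=9.
Step 5. [r4c2∈{8}] r4c2's peers cover all but 8 ⇒ r4c2=8.
Step 6. [r6c9∈{5,9}] across row 6, 9 lands solely at r6c9. So r6c9=9.
Step 7. [r9c9∈{4}] only 4 remains possible at r9c9 ⇒ r9c9=4.
Step 8. [r9c1∈{1}] r9c1 has the single candidate 1, so r9c1=1.
Step 9. [r1c1∈{4}] only 4 remains possible at r1c1, so r1c1=4.
Step 10. [r4c9∈{5,7}] 5 has one home in col 9: r4c9 ⇒ r4c9=5.
Step 11. [r8c3∈{4,8}] in row 8, 4 fits only at r8c3 ⇒ r8c3=4.
Step 12. [r2c3∈{1,8,9}] 8 has one home in col 3: r2c3, so r2c3=8.
Step 13. [r6c7∈{2}] r6c7 is down to just 2. So r6c7=2.
Step 14. [r7c3∈{9}] r7c3's peers cover all but 9. So r7c3=9.
Step 15. [r7c8∈{6}] nothing but 6 survives at r7c8 ⇒ r7c8=6.
Step 16. [r3c5∈{1}] nothing but 1 survives at r3c5, so r3c5=1.
Step 17. [r7c6∈{4}] r7c6 has the single candidate 4, so r7c6=4.
Step 18. [r9c3∈{3}] r9c3 is down to just 3, so r9c3=3.
Step 19. [r4c7∈{7}] r4c7 has the single candidate 7, so r4c7=7.
Step 20. [r9c5∈{2}] r9c5 is down to just 2, so r9c5=2.
Step 21. [r1c8∈{3}] r1c8's peers cover all but 3, so r1c8=3.
Step 22. [r5c6∈{1}] r5c6 has the single candidate 1 ⇒ r5c6=1.
Step 23. [r8c2∈{6}] nothing but 6 survives at r8c2 ⇒ r8c2=6.
Step 24. [r9c6∈{6}] r9c6 is down to just 6, so r9c6=6.
Step 25. [r1c3∈{1}] nothing but 1 survives at r1c3, so r1c3=1.
Step 26. [r8c9∈{7}] only 7 remains possible at r8c9 ⇒ r8c9=7.
Step 27. [r1c2∈{7}] r1c2 has the single candidate 7 ⇒ r1c2=7.
Step 28. [r6c3∈{5}] r6c3's peers cover all but 5. So r6c3=5.
Step 29. [r2c2∈{9}] r2c2 is down to just 9. So r2c2=9.
Step 30. [r4c5∈{4}] only 4 remains possible at r4c5, so r4c5=4.
Step 31. [r2c9∈{1}] r2c9's peers cover all but 1 ⇒ r2c9=1.
Step 32. [r2c7∈{4}] r2c7 has the single candidate 4 ⇒ r2c7=4.
Step 33. [r6c6∈{8}] r6c6's peers cover all but 8, so r6c6=8.
Step 34. [r8c1∈{8}] nothing but 8 survives at r8c1, so r8c1=8.
Step 35. [r4c4∈{9}] nothing but 9 survives at r4c4. So r4c4=9.
Step 36. [r4c3∈{2}] nothing but 2 survives at r4c3, so r4c3=2.
Step 37. [r3c1∈{2}] r3c1's peers cover all but 2 ⇒ r3c1=2.
Step 38. [r3c9∈{8}] nothing but 8 survives at r3c9. So r3c9=8.
Step 39. [r5c7∈{3}] r5c7's peers cover all but 3 ⇒ r5c7=3.
Step 40. [r9c8∈{9}] only 9 remains possible at r9c8 ⇒ r9c8=9.

Answer: 4 7 1 8 9 5 6 3 2 / 5 9 8 3 6 2 4 7 1 / 2 3 6 4 1 7 9 5 8 / 6 8 2 9 4 3 7 1 5 / 9 4 7 2 5 1 3 8 6 / 3 1 5 6 7 8 2 4 9 / 7 2 9 5 8 4 1 6 3 / 8 6 4 1 3 9 5 2 7 / 1 5 3 7 2 6 8 9 4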